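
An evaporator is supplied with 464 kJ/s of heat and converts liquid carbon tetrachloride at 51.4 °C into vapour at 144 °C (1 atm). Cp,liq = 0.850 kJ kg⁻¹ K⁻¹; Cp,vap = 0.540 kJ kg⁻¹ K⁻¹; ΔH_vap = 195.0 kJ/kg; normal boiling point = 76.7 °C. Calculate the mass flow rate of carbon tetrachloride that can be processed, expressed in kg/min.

ṁ = 110 kg/min

Δh = 0.850×(76.7−51.4) + 195.0 + 0.540×(144−76.7) = 252.85 kJ/kg
Q = 464 kJ/s = 464 kJ/s = 27840 kJ/min
ṁ = Q/Δh = 27840 / 252.85 = 110.11 kg/min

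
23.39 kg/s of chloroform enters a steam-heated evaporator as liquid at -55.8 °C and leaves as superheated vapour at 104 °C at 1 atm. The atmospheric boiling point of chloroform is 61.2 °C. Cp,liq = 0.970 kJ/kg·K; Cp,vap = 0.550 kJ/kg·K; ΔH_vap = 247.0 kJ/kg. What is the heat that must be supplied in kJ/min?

Q = 539000 kJ/min

liquid -55.8→61.2 °C: 113.49 kJ/kg
vaporisation at 61.2 °C: 247 kJ/kg
vapour 61.2→104 °C: 23.54 kJ/kg
Δh = 113.49 + 247 + 23.54 = 384.03 kJ/kg
Q = ṁ·Δh = 23.39 kg/s × 384.03 kJ/kg = 8982.5 kJ/s
|Q| = 8982.5 kW = 538950 kJ/min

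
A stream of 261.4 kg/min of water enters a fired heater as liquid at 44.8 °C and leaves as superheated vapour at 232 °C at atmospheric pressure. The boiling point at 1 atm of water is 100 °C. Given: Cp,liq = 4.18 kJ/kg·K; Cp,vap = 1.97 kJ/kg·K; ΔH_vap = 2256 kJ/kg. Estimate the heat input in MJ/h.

Q = 43100 MJ/h

liquid 44.8→100 °C: 230.74 kJ/kg
vaporisation at 100 °C: 2256 kJ/kg
vapour 100→232 °C: 260.04 kJ/kg
Δh = 230.74 + 2256 + 260.04 = 2746.8 kJ/kg
Q = ṁ·Δh = 261.4 kg/min × 2746.8 kJ/kg = 718010 kJ/min
|Q| = 11967 kW = 43080 MJ/h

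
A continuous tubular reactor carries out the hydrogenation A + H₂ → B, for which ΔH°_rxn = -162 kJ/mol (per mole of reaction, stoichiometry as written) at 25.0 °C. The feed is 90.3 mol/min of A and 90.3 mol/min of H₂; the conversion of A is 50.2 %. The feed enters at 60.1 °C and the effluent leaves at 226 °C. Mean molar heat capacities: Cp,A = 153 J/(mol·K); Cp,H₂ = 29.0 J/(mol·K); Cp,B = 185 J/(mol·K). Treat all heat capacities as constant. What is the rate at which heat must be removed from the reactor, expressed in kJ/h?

Q_out = 275000 kJ/h

Extent of reaction ξ = 0.502 × 90.3 = 45.331 mol/min
Reaction term: ξ·ΔH°_rxn = 45.331 × -162 = -7343.6 kJ/min
Sensible, feed 60.1→25 °C: -576.85 kJ/min
Outlet flows (mol/min): A 44.969, H₂ 44.969, B 45.331
Sensible, products 25→226 °C: 3330.7 kJ/min
Q = ΔH = -4589.7 kJ/min = -76.495 kW
Heat removed = 275380 kJ/h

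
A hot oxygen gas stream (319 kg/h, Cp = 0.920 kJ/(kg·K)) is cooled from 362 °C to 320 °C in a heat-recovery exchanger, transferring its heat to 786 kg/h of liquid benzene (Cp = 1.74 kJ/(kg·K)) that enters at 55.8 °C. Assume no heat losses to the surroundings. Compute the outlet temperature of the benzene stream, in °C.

T_c,out = 64.8 °C

Heat released by hot stream: Q = 319 × 0.920 × (362 − 320) = 12326 kJ/h
Energy balance on cold side (adiabatic exchanger): Q = ṁ_c·Cp_c·(T_c,out − T_c,in)
T_c,out = 55.8 + 12326/(786 × 1.74) = 64.813 °C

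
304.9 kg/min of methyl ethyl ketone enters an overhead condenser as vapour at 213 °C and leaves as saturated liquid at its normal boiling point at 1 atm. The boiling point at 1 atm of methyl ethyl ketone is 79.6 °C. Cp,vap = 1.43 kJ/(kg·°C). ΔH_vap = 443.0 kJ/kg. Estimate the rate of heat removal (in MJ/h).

Q_c = 11600 MJ/h

vapour 213→79.6 °C: -190.76 kJ/kg
condensation at 79.6 °C: -443 kJ/kg
Δh = -190.76 + -443 = -633.76 kJ/kg
Q = ṁ·Δh = 304.9 kg/min × -633.76 kJ/kg = -193230 kJ/min
|Q| = 3220.6 kW = 11594 MJ/h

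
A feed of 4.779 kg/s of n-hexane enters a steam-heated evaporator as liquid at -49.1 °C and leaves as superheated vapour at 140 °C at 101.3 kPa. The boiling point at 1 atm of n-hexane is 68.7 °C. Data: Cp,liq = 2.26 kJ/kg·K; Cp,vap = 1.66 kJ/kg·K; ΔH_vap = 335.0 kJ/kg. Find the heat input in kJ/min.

Q = 206000 kJ/min

liquid -49.1→68.7 °C: 266.23 kJ/kg
vaporisation at 68.7 °C: 335 kJ/kg
vapour 68.7→140 °C: 118.36 kJ/kg
Δh = 266.23 + 335 + 118.36 = 719.59 kJ/kg
Q = ṁ·Δh = 4.779 kg/s × 719.59 kJ/kg = 3438.9 kJ/s
|Q| = 3438.9 kW = 206330 kJ/min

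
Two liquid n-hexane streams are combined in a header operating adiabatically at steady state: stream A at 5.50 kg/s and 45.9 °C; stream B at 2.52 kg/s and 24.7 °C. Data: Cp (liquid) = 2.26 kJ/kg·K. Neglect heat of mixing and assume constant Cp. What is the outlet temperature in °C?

T_out = 39.2 °C

No heat crosses the boundary, so H_out = H_in.
Σ ṁᵢCp,ᵢTᵢ = 5.50×2.26×45.9 + 2.52×2.26×24.7 = 711.21
Σ ṁᵢCp,ᵢ = 5.50×2.26 + 2.52×2.26 = 18.125
T_out = 711.21 / 18.125 = 39.239 °C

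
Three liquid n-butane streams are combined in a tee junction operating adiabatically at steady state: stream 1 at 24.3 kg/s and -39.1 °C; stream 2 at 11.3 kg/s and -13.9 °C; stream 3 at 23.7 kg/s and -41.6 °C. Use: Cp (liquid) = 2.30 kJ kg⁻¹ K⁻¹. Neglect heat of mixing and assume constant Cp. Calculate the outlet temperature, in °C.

T_out = -35.3 °C

No heat crosses the boundary, so H_out = H_in.
T_out = Σ ṁᵢCp,ᵢTᵢ / Σ ṁᵢCp,ᵢ
      = -4814.2 / 136.39 = -35.297 °C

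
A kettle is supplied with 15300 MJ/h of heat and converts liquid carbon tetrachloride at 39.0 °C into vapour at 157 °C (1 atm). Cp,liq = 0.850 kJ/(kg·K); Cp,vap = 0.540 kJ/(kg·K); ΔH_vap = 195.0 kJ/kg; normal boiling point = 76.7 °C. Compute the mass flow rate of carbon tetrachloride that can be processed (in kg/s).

ṁ = 15.7 kg/s

Δh = 0.850×(76.7−39.0) + 195.0 + 0.540×(157−76.7) = 270.41 kJ/kg
Q = 15300 MJ/h = 4250 kJ/s = 4250 kJ/s
ṁ = Q/Δh = 4250 / 270.41 = 15.717 kg/s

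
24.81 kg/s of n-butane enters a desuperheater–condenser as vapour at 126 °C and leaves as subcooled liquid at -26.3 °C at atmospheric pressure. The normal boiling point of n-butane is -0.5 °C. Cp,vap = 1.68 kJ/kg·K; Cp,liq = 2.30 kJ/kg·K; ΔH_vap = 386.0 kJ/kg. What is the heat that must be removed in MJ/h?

vapour 126→-0.5 °C: -212.52 kJ/kg
condensation at -0.5 °C: -386 kJ/kg
liquid -0.5→-26.3 °C: -59.34 kJ/kg
Δh = -212.52 + -386 + -59.34 = -657.86 kJ/kg
Q = ṁ·Δh = 24.81 kg/s × -657.86 kJ/kg = -16322 kJ/s
|Q| = 16322 kW = 58757 MJ/h

Q_c = 58800 MJ/h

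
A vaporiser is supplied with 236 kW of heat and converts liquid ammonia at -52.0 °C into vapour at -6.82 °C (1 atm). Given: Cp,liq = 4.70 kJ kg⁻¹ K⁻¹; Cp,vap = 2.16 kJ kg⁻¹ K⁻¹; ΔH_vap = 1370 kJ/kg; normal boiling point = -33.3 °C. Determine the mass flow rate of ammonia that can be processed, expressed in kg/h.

Δh = 4.70×(-33.3−-52.0) + 1370 + 2.16×(-6.82−-33.3) = 1515.1 kJ/kg
Q = 236 kW = 236 kJ/s = 849600 kJ/h
ṁ = Q/Δh = 849600 / 1515.1 = 560.76 kg/h

ṁ = 561 kg/h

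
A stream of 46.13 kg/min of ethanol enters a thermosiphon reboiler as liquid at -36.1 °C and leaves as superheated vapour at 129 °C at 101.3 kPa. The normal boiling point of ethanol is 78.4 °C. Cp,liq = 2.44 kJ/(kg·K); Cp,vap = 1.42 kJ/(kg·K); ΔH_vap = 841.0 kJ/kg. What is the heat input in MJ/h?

Q = 3300 MJ/h

liquid -36.1→78.4 °C: 279.38 kJ/kg
vaporisation at 78.4 °C: 841 kJ/kg
vapour 78.4→129 °C: 71.852 kJ/kg
Δh = 279.38 + 841 + 71.852 = 1192.2 kJ/kg
Q = ṁ·Δh = 46.13 kg/min × 1192.2 kJ/kg = 54998 kJ/min
|Q| = 916.63 kW = 3299.9 MJ/h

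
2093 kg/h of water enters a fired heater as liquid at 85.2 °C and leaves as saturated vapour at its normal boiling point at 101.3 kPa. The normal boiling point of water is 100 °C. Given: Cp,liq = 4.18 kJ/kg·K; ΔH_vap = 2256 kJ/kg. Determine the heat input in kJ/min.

liquid 85.2→100 °C: 61.864 kJ/kg
vaporisation at 100 °C: 2256 kJ/kg
Δh = 61.864 + 2256 = 2317.9 kJ/kg
Q = ṁ·Δh = 2093 kg/h × 2317.9 kJ/kg = 4.8513e+06 kJ/h
|Q| = 1347.6 kW = 80855 kJ/min

Q = 80900 kJ/min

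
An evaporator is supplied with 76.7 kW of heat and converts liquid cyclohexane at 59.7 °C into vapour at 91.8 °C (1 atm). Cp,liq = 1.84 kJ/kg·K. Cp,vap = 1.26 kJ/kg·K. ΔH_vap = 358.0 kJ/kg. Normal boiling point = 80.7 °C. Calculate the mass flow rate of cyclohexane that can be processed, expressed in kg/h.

Δh = 1.84×(80.7−59.7) + 358.0 + 1.26×(91.8−80.7) = 410.63 kJ/kg
Q = 76.7 kW = 76.7 kJ/s = 276120 kJ/h
ṁ = Q/Δh = 276120 / 410.63 = 672.44 kg/h

ṁ = 672 kg/h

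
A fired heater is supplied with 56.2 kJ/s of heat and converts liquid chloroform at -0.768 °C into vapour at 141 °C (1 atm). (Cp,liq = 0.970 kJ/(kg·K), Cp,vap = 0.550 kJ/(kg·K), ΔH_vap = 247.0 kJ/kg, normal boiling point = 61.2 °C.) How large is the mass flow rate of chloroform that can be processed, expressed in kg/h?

ṁ = 576 kg/h

Δh = 0.970×(61.2−-0.768) + 247.0 + 0.550×(141−61.2) = 351 kJ/kg
Q = 56.2 kJ/s = 56.2 kJ/s = 202320 kJ/h
ṁ = Q/Δh = 202320 / 351 = 576.41 kg/h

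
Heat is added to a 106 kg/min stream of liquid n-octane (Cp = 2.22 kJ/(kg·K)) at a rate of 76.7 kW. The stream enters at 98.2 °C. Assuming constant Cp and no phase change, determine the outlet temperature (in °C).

Q = 76.7 kW = 4602 kJ/min
ΔT = Q/(ṁ·Cp) = 4602/(106×2.22) = 19.556 K
T_out = 98.2 + 19.556 = 117.76 °C

T_out = 118 °C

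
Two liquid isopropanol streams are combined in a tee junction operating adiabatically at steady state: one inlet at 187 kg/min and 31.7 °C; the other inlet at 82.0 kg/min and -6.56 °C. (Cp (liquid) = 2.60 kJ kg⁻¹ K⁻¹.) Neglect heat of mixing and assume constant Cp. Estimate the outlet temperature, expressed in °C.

T_out = 20.0 °C

No heat crosses the boundary, so H_out = H_in.
T_out = Σ ṁᵢCp,ᵢTᵢ / Σ ṁᵢCp,ᵢ
      = 14014 / 699.4 = 20.037 °C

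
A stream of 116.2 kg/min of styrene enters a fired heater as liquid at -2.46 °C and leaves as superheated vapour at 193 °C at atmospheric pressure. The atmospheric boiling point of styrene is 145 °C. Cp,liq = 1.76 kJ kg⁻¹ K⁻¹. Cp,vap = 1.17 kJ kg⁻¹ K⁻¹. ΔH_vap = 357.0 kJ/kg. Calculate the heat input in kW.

Q = 1300 kW

liquid -2.46→145 °C: 259.53 kJ/kg
vaporisation at 145 °C: 357 kJ/kg
vapour 145→193 °C: 56.16 kJ/kg
Δh = 259.53 + 357 + 56.16 = 672.69 kJ/kg
Q = ṁ·Δh = 116.2 kg/min × 672.69 kJ/kg = 78167 kJ/min
|Q| = 1302.8 kW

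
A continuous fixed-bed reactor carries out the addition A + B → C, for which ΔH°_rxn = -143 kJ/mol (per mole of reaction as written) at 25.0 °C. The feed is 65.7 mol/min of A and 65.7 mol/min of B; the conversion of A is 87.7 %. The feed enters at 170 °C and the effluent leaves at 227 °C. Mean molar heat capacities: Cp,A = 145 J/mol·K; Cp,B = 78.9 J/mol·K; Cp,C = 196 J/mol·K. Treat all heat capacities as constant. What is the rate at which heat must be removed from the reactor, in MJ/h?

Extent of reaction ξ = 0.877 × 65.7 = 57.619 mol/min
Reaction term: ξ·ΔH°_rxn = 57.619 × -143 = -8239.5 kJ/min
Sensible, feed 170→25 °C: -2133 kJ/min
Outlet flows (mol/min): A 8.0811, B 8.0811, C 57.619
Sensible, products 25→227 °C: 2646.7 kJ/min
Q = ΔH = -7725.7 kJ/min = -128.76 kW
Heat removed = 463.54 MJ/h

Q_out = 464 MJ/h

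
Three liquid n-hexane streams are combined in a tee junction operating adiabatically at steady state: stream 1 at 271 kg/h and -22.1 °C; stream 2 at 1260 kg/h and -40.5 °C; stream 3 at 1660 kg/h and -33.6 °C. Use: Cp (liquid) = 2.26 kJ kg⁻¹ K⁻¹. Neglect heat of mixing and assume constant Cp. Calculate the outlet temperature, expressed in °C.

T_out = -35.3 °C

Adiabatic, steady state ⇒ Σ ṁᵢCp,ᵢ(T_out − Tᵢ) = 0
Σ ṁᵢCp,ᵢTᵢ = 271×2.26×-22.1 + 1260×2.26×-40.5 + 1660×2.26×-33.6 = -254920
Σ ṁᵢCp,ᵢ = 271×2.26 + 1260×2.26 + 1660×2.26 = 7211.7
T_out = -254920 / 7211.7 = -35.348 °C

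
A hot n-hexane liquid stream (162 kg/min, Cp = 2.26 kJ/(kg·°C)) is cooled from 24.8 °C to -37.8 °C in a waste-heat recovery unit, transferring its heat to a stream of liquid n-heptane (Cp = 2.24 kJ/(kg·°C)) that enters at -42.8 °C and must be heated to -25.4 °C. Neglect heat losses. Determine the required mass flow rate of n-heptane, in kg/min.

ṁ_c = 588 kg/min

Heat released by hot stream: Q = 162 × 2.26 × (24.8 − -37.8) = 22919 kJ/min
Energy balance on cold side (adiabatic exchanger): Q = ṁ_c·Cp_c·(T_c,out − T_c,in)
ṁ_c = 22919 / [2.24 × (-25.4 − -42.8)] = 588.03 kg/min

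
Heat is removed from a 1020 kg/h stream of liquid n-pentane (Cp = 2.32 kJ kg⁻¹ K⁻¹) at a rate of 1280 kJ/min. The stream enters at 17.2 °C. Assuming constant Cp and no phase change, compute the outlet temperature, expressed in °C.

T_out = -15.3 °C

Q = 1280 kJ/min = 76800 kJ/h
ΔT = Q/(ṁ·Cp) = 76800/(1020×2.32) = 32.454 K
T_out = 17.2 − 32.454 = -15.254 °C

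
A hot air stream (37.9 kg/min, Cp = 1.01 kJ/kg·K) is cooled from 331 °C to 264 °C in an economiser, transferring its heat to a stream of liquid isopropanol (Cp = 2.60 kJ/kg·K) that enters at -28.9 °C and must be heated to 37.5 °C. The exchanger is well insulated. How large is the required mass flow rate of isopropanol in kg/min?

Heat released by hot stream: Q = 37.9 × 1.01 × (331 − 264) = 2564.7 kJ/min
Energy balance on cold side (adiabatic exchanger): Q = ṁ_c·Cp_c·(T_c,out − T_c,in)
ṁ_c = 2564.7 / [2.60 × (37.5 − -28.9)] = 14.856 kg/min

ṁ_c = 14.9 kg/min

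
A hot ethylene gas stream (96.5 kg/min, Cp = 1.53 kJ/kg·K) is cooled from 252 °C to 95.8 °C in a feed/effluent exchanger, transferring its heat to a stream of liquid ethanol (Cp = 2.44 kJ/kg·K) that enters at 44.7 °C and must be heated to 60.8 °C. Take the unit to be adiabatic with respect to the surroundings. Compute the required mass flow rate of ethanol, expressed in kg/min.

ṁ_c = 587 kg/min

Heat released by hot stream: Q = 96.5 × 1.53 × (252 − 95.8) = 23062 kJ/min
Energy balance on cold side (adiabatic exchanger): Q = ṁ_c·Cp_c·(T_c,out − T_c,in)
ṁ_c = 23062 / [2.44 × (60.8 − 44.7)] = 587.06 kg/min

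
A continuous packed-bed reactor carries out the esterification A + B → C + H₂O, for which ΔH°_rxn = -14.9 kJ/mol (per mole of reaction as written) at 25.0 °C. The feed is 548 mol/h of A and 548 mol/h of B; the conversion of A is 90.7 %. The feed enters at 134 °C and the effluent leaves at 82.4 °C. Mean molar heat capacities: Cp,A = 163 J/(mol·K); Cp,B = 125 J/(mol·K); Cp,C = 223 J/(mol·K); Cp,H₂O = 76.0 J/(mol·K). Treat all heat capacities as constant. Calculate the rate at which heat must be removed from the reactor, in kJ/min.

Q_out = 254 kJ/min

Extent of reaction ξ = 0.907 × 548 = 497.04 mol/h
Reaction term: ξ·ΔH°_rxn = 497.04 × -14.9 = -7405.8 kJ/h
Sensible, feed 134→25 °C: -17203 kJ/h
Outlet flows (mol/h): A 50.964, B 50.964, C 497.04, H₂O 497.04
Sensible, products 25→82.4 °C: 9372.9 kJ/h
Q = ΔH = -15236 kJ/h = -4.2321 kW
Heat removed = 253.93 kJ/min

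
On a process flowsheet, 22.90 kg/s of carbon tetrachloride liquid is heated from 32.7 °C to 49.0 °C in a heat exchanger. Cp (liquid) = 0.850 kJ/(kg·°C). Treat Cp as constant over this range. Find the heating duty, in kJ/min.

Q = 19000 kJ/min

Q = ṁ·Cp·ΔT = 22.90 × 0.850 × (49.0 − 32.7) = 317.28 kJ/s
Heating duty = 19037 kJ/min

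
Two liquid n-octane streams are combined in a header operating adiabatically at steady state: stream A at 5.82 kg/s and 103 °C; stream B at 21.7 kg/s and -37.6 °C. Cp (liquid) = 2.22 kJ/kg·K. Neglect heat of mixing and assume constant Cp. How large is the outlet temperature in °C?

No heat crosses the boundary, so H_out = H_in.
Σ ṁᵢCp,ᵢTᵢ = 5.82×2.22×103 + 21.7×2.22×-37.6 = -480.54
Σ ṁᵢCp,ᵢ = 5.82×2.22 + 21.7×2.22 = 61.094
T_out = -480.54 / 61.094 = -7.8656 °C

T_out = -7.87 °C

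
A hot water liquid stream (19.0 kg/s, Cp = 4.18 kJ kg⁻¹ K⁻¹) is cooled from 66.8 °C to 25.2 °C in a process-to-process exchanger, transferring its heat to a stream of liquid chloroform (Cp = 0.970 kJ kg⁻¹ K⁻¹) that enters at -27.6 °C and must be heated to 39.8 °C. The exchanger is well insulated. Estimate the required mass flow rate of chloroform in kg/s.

ṁ_c = 50.5 kg/s

Heat released by hot stream: Q = 19.0 × 4.18 × (66.8 − 25.2) = 3303.9 kJ/s
Energy balance on cold side (adiabatic exchanger): Q = ṁ_c·Cp_c·(T_c,out − T_c,in)
ṁ_c = 3303.9 / [0.970 × (39.8 − -27.6)] = 50.535 kg/s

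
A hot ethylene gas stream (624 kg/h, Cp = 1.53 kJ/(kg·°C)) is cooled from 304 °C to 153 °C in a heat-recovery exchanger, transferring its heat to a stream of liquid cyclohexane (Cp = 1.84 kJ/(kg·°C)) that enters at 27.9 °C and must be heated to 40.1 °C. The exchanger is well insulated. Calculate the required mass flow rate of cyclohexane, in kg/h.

Heat released by hot stream: Q = 624 × 1.53 × (304 − 153) = 144160 kJ/h
Energy balance on cold side (adiabatic exchanger): Q = ṁ_c·Cp_c·(T_c,out − T_c,in)
ṁ_c = 144160 / [1.84 × (40.1 − 27.9)] = 6422.1 kg/h

ṁ_c = 6420 kg/h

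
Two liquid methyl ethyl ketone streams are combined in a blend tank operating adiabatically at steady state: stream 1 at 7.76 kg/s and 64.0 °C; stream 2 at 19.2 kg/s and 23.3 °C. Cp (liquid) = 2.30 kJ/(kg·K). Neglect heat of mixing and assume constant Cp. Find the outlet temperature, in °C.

T_out = 35.0 °C

Energy balance with Q = 0: Σ ṁᵢCp,ᵢ(T_out − Tᵢ) = 0
T_out = Σ ṁᵢCp,ᵢTᵢ / Σ ṁᵢCp,ᵢ
      = 2171.2 / 62.008 = 35.015 °C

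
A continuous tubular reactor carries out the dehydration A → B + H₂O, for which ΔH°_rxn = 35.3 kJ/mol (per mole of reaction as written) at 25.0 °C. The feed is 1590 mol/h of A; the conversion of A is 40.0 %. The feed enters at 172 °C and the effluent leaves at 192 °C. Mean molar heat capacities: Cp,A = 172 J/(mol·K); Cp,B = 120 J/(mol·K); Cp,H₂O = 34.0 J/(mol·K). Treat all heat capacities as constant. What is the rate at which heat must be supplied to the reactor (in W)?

Extent of reaction ξ = 0.400 × 1590 = 636 mol/h
Reaction term: ξ·ΔH°_rxn = 636 × 35.3 = 22451 kJ/h
Sensible, feed 172→25 °C: -40202 kJ/h
Outlet flows (mol/h): A 954, B 636, H₂O 636
Sensible, products 25→192 °C: 43759 kJ/h
Q = ΔH = 26009 kJ/h = 7.2246 kW
Heat supplied = 7224.6 W

Q_in = 7220 W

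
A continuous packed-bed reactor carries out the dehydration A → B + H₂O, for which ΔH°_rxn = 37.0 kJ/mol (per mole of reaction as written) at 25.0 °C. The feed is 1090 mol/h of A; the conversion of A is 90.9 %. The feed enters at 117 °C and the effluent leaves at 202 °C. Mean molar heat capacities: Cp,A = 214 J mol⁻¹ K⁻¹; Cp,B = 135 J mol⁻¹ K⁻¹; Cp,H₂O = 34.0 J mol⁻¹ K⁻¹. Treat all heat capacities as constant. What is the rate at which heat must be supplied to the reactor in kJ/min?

Q_in = 810 kJ/min

Extent of reaction ξ = 0.909 × 1090 = 990.81 mol/h
Reaction term: ξ·ΔH°_rxn = 990.81 × 37.0 = 36660 kJ/h
Sensible, feed 117→25 °C: -21460 kJ/h
Outlet flows (mol/h): A 99.19, B 990.81, H₂O 990.81
Sensible, products 25→202 °C: 33395 kJ/h
Q = ΔH = 48595 kJ/h = 13.499 kW
Heat supplied = 809.92 kJ/min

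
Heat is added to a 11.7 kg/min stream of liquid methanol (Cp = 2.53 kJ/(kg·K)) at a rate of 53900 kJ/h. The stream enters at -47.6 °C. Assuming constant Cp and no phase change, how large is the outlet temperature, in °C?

Q = 53900 kJ/h = 898.33 kJ/min
ΔT = Q/(ṁ·Cp) = 898.33/(11.7×2.53) = 30.348 K
T_out = -47.6 + 30.348 = -17.252 °C

T_out = -17.3 °C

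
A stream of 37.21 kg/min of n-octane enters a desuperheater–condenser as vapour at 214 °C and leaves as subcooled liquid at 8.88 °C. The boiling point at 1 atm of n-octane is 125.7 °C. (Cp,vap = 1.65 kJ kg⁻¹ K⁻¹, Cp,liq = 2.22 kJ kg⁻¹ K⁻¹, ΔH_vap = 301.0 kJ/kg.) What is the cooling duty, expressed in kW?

Q_c = 438 kW

vapour 214→125.7 °C: -145.69 kJ/kg
condensation at 125.7 °C: -301 kJ/kg
liquid 125.7→8.88 °C: -259.34 kJ/kg
Δh = -145.69 + -301 + -259.34 = -706.04 kJ/kg
Q = ṁ·Δh = 37.21 kg/min × -706.04 kJ/kg = -26272 kJ/min
|Q| = 437.86 kW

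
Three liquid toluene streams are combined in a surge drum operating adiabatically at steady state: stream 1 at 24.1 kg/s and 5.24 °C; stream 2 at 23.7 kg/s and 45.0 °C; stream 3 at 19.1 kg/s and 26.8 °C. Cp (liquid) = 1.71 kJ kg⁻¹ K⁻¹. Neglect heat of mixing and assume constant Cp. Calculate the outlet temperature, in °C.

T_out = 25.5 °C

Energy balance with Q = 0: Σ ṁᵢCp,ᵢ(T_out − Tᵢ) = 0
Σ ṁᵢCp,ᵢTᵢ = 24.1×1.71×5.24 + 23.7×1.71×45.0 + 19.1×1.71×26.8 = 2915
Σ ṁᵢCp,ᵢ = 24.1×1.71 + 23.7×1.71 + 19.1×1.71 = 114.4
T_out = 2915 / 114.4 = 25.481 °C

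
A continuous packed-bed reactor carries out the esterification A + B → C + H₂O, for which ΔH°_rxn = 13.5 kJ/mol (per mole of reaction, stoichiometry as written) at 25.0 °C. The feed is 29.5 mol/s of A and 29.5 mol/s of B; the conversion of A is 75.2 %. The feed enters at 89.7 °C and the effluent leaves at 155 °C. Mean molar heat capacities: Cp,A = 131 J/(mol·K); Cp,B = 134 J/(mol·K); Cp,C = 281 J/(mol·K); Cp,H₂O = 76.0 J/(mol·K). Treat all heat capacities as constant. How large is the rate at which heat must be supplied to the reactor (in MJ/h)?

Extent of reaction ξ = 0.752 × 29.5 = 22.184 mol/s
Reaction term: ξ·ΔH°_rxn = 22.184 × 13.5 = 299.48 kJ/s
Sensible, feed 89.7→25 °C: -505.79 kJ/s
Outlet flows (mol/s): A 7.316, B 7.316, C 22.184, H₂O 22.184
Sensible, products 25→155 °C: 1281.6 kJ/s
Q = ΔH = 1075.3 kJ/s = 1075.3 kW
Heat supplied = 3871 MJ/h

Q_in = 3870 MJ/h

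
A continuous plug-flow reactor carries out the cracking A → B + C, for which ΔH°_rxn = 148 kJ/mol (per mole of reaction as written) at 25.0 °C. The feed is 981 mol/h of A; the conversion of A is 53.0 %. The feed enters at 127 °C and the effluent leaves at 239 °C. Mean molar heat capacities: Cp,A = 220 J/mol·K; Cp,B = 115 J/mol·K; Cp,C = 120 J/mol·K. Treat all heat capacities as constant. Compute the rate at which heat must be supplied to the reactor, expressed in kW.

Extent of reaction ξ = 0.530 × 981 = 519.93 mol/h
Reaction term: ξ·ΔH°_rxn = 519.93 × 148 = 76950 kJ/h
Sensible, feed 127→25 °C: -22014 kJ/h
Outlet flows (mol/h): A 461.07, B 519.93, C 519.93
Sensible, products 25→239 °C: 47854 kJ/h
Q = ΔH = 102790 kJ/h = 28.553 kW
Heat supplied = 28.553 kW

Q_in = 28.6 kW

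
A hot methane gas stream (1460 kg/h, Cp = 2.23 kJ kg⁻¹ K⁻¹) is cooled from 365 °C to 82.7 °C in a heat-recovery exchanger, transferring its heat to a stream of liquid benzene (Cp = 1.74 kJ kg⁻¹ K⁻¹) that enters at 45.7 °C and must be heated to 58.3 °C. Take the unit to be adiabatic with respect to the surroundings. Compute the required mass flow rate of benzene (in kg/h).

Heat released by hot stream: Q = 1460 × 2.23 × (365 − 82.7) = 919110 kJ/h
Energy balance on cold side (adiabatic exchanger): Q = ṁ_c·Cp_c·(T_c,out − T_c,in)
ṁ_c = 919110 / [1.74 × (58.3 − 45.7)] = 41923 kg/h

ṁ_c = 41900 kg/h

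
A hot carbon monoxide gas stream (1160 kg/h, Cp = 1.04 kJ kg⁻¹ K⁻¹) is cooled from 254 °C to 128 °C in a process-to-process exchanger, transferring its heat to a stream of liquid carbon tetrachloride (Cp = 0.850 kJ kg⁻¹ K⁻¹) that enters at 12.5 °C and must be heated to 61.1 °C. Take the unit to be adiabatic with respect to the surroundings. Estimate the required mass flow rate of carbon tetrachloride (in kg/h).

Heat released by hot stream: Q = 1160 × 1.04 × (254 − 128) = 152010 kJ/h
Energy balance on cold side (adiabatic exchanger): Q = ṁ_c·Cp_c·(T_c,out − T_c,in)
ṁ_c = 152010 / [0.850 × (61.1 − 12.5)] = 3679.7 kg/h

ṁ_c = 3680 kg/h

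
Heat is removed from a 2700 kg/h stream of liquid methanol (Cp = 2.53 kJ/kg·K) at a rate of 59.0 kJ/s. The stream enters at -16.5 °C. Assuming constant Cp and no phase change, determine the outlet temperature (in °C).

Q = 59.0 kJ/s = 212400 kJ/h
ΔT = Q/(ṁ·Cp) = 212400/(2700×2.53) = 31.094 K
T_out = -16.5 − 31.094 = -47.594 °C

T_out = -47.6 °C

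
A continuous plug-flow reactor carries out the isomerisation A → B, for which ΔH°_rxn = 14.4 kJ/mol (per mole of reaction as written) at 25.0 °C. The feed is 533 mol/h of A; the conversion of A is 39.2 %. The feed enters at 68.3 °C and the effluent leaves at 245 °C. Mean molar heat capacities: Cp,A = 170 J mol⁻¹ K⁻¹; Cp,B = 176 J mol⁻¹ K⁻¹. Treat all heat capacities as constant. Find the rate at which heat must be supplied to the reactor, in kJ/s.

Q_in = 5.36 kJ/s

Extent of reaction ξ = 0.392 × 533 = 208.94 mol/h
Reaction term: ξ·ΔH°_rxn = 208.94 × 14.4 = 3008.7 kJ/h
Sensible, feed 68.3→25 °C: -3923.4 kJ/h
Outlet flows (mol/h): A 324.06, B 208.94
Sensible, products 25→245 °C: 20210 kJ/h
Q = ΔH = 19295 kJ/h = 5.3598 kW
Heat supplied = 5.3598 kJ/s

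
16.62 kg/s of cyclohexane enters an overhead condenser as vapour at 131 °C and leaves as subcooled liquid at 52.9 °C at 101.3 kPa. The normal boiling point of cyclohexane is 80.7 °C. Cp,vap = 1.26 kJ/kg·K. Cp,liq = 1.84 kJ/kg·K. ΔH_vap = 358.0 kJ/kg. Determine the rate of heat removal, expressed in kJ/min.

vapour 131→80.7 °C: -63.378 kJ/kg
condensation at 80.7 °C: -358 kJ/kg
liquid 80.7→52.9 °C: -51.152 kJ/kg
Δh = -63.378 + -358 + -51.152 = -472.53 kJ/kg
Q = ṁ·Δh = 16.62 kg/s × -472.53 kJ/kg = -7853.4 kJ/s
|Q| = 7853.4 kW = 471210 kJ/min

Q_c = 471000 kJ/min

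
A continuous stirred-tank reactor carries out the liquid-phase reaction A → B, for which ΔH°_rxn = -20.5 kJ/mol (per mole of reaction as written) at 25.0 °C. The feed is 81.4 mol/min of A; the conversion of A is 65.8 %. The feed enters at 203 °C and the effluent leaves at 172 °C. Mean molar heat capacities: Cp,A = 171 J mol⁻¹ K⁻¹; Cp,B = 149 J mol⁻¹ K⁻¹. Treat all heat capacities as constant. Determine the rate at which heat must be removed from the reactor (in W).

Q_out = 28400 W

Extent of reaction ξ = 0.658 × 81.4 = 53.561 mol/min
Reaction term: ξ·ΔH°_rxn = 53.561 × -20.5 = -1098 kJ/min
Sensible, feed 203→25 °C: -2477.7 kJ/min
Outlet flows (mol/min): A 27.839, B 53.561
Sensible, products 25→172 °C: 1872.9 kJ/min
Q = ΔH = -1702.7 kJ/min = -28.379 kW
Heat removed = 28379 W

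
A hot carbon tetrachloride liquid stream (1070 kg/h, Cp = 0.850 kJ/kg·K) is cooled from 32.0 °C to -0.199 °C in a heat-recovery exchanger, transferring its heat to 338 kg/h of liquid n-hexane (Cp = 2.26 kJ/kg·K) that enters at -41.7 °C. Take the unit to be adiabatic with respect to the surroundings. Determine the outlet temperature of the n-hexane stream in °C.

T_c,out = -3.36 °C

Heat released by hot stream: Q = 1070 × 0.850 × (32.0 − -0.199) = 29285 kJ/h
Energy balance on cold side (adiabatic exchanger): Q = ṁ_c·Cp_c·(T_c,out − T_c,in)
T_c,out = -41.7 + 29285/(338 × 2.26) = -3.3628 °C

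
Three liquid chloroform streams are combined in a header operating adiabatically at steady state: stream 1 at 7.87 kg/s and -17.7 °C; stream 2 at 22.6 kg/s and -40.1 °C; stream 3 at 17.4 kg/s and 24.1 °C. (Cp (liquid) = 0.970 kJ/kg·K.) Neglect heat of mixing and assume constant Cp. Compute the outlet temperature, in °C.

Adiabatic, steady state ⇒ Σ ṁᵢCp,ᵢ(T_out − Tᵢ) = 0
Σ ṁᵢCp,ᵢTᵢ = 7.87×0.970×-17.7 + 22.6×0.970×-40.1 + 17.4×0.970×24.1 = -607.43
Σ ṁᵢCp,ᵢ = 7.87×0.970 + 22.6×0.970 + 17.4×0.970 = 46.434
T_out = -607.43 / 46.434 = -13.082 °C

T_out = -13.1 °C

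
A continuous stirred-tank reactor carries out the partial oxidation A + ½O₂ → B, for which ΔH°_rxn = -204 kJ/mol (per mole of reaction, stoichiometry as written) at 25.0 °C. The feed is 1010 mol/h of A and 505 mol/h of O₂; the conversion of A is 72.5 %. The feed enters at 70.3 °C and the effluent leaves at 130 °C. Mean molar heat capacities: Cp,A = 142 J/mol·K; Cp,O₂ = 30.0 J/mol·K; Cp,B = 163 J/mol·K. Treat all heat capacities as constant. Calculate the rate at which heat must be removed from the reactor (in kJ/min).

Extent of reaction ξ = 0.725 × 1010 = 732.25 mol/h
Reaction term: ξ·ΔH°_rxn = 732.25 × -204 = -149380 kJ/h
Sensible, feed 70.3→25 °C: -7183.2 kJ/h
Outlet flows (mol/h): A 277.75, O₂ 138.88, B 732.25
Sensible, products 25→130 °C: 17111 kJ/h
Q = ΔH = -139450 kJ/h = -38.736 kW
Heat removed = 2324.2 kJ/min

Q_out = 2320 kJ/min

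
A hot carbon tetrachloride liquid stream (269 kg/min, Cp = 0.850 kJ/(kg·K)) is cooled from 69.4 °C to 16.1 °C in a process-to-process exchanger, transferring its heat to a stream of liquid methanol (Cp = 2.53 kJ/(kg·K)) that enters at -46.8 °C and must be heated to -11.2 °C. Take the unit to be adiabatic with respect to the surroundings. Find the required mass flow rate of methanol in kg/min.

ṁ_c = 135 kg/min

Heat released by hot stream: Q = 269 × 0.850 × (69.4 − 16.1) = 12187 kJ/min
Energy balance on cold side (adiabatic exchanger): Q = ṁ_c·Cp_c·(T_c,out − T_c,in)
ṁ_c = 12187 / [2.53 × (-11.2 − -46.8)] = 135.31 kg/min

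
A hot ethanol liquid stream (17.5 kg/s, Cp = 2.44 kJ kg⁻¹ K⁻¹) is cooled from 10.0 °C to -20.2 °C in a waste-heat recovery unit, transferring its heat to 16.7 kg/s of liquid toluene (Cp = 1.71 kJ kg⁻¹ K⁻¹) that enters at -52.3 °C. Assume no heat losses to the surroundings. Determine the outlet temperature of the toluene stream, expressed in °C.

Heat released by hot stream: Q = 17.5 × 2.44 × (10.0 − -20.2) = 1289.5 kJ/s
Energy balance on cold side (adiabatic exchanger): Q = ṁ_c·Cp_c·(T_c,out − T_c,in)
T_c,out = -52.3 + 1289.5/(16.7 × 1.71) = -7.1433 °C

T_c,out = -7.14 °C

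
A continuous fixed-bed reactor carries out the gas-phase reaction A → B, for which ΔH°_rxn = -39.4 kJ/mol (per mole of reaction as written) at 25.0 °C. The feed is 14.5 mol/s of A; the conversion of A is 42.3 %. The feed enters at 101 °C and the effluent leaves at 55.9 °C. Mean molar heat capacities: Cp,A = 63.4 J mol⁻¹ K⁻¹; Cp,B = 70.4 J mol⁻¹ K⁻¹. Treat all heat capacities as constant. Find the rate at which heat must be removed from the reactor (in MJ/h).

Q_out = 1010 MJ/h

Extent of reaction ξ = 0.423 × 14.5 = 6.1335 mol/s
Reaction term: ξ·ΔH°_rxn = 6.1335 × -39.4 = -241.66 kJ/s
Sensible, feed 101→25 °C: -69.867 kJ/s
Outlet flows (mol/s): A 8.3665, B 6.1335
Sensible, products 25→55.9 °C: 29.733 kJ/s
Q = ΔH = -281.79 kJ/s = -281.79 kW
Heat removed = 1014.5 MJ/h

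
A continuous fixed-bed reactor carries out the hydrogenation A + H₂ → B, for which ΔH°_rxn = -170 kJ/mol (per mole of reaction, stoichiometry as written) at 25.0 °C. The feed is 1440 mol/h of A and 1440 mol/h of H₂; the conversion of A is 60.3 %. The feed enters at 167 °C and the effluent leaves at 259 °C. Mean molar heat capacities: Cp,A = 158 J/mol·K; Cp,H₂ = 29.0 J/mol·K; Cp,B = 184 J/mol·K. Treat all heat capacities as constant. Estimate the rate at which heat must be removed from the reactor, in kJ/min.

Extent of reaction ξ = 0.603 × 1440 = 868.32 mol/h
Reaction term: ξ·ΔH°_rxn = 868.32 × -170 = -147610 kJ/h
Sensible, feed 167→25 °C: -38238 kJ/h
Outlet flows (mol/h): A 571.68, H₂ 571.68, B 868.32
Sensible, products 25→259 °C: 62402 kJ/h
Q = ΔH = -123450 kJ/h = -34.292 kW
Heat removed = 2057.5 kJ/min

Q_out = 2060 kJ/min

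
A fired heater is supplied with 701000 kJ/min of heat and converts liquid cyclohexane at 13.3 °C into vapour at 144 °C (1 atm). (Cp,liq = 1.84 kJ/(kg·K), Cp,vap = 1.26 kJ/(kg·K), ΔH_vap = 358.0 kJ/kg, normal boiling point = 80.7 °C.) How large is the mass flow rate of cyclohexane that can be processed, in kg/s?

ṁ = 20.8 kg/s

Δh = 1.84×(80.7−13.3) + 358.0 + 1.26×(144−80.7) = 561.77 kJ/kg
Q = 701000 kJ/min = 11683 kJ/s = 11683 kJ/s
ṁ = Q/Δh = 11683 / 561.77 = 20.797 kg/s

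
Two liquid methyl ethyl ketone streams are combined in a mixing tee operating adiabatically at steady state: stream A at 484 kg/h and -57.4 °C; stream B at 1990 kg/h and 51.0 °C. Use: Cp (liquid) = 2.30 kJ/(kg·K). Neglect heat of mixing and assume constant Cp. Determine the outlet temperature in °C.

T_out = 29.8 °C

Energy balance with Q = 0: Σ ṁᵢCp,ᵢ(T_out − Tᵢ) = 0
Σ ṁᵢCp,ᵢTᵢ = 484×2.30×-57.4 + 1990×2.30×51.0 = 169530
Σ ṁᵢCp,ᵢ = 484×2.30 + 1990×2.30 = 5690.2
T_out = 169530 / 5690.2 = 29.793 °C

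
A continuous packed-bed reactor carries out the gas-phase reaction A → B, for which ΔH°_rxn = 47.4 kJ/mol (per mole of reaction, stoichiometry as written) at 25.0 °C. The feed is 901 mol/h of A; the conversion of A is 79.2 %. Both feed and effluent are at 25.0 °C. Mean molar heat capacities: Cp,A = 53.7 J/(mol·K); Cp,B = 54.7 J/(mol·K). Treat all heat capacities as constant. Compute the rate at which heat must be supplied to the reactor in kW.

Extent of reaction ξ = 0.792 × 901 = 713.59 mol/h
Reaction term: ξ·ΔH°_rxn = 713.59 × 47.4 = 33824 kJ/h
Q = ΔH = 33824 kJ/h = 9.3956 kW
Heat supplied = 9.3956 kW

Q_in = 9.40 kW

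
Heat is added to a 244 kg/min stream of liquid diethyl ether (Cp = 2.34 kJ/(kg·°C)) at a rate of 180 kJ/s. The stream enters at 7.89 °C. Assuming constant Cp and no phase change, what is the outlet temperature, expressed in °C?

T_out = 26.8 °C

Q = 180 kJ/s = 10800 kJ/min
ΔT = Q/(ṁ·Cp) = 10800/(244×2.34) = 18.916 K
T_out = 7.89 + 18.916 = 26.806 °C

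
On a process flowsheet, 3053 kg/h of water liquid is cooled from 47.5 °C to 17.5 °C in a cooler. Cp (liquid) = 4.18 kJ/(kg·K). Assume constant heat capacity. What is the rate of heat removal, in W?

Q_c = 106000 W

Q = ṁ·Cp·ΔT = 3053 × 4.18 × (17.5 − 47.5) = -382850 kJ/h
Converting: 382850 / 3600 s = 106.35 kW
Cooling duty = 106350 W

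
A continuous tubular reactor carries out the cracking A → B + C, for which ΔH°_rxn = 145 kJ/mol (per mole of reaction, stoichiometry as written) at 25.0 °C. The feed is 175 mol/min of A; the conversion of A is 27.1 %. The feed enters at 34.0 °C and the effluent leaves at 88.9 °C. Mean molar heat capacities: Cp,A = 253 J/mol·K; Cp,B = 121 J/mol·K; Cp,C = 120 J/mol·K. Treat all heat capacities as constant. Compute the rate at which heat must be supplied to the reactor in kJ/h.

Q_in = 556000 kJ/h

Extent of reaction ξ = 0.271 × 175 = 47.425 mol/min
Reaction term: ξ·ΔH°_rxn = 47.425 × 145 = 6876.6 kJ/min
Sensible, feed 34.0→25 °C: -398.48 kJ/min
Outlet flows (mol/min): A 127.57, B 47.425, C 47.425
Sensible, products 25→88.9 °C: 2792.8 kJ/min
Q = ΔH = 9271 kJ/min = 154.52 kW
Heat supplied = 556260 kJ/h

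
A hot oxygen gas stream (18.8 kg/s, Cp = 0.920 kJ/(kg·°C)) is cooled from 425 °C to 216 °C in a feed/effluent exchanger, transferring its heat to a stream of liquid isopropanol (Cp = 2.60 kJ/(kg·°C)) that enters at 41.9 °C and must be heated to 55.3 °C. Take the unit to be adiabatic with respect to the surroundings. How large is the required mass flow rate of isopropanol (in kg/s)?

ṁ_c = 104 kg/s

Heat released by hot stream: Q = 18.8 × 0.920 × (425 − 216) = 3614.9 kJ/s
Energy balance on cold side (adiabatic exchanger): Q = ṁ_c·Cp_c·(T_c,out − T_c,in)
ṁ_c = 3614.9 / [2.60 × (55.3 − 41.9)] = 103.76 kg/s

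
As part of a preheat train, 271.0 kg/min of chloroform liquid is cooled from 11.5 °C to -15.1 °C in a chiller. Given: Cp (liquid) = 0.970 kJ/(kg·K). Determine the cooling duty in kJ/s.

Q = ṁ·Cp·ΔT = 271.0 × 0.970 × (-15.1 − 11.5) = -6992.3 kJ/min
Converting: 6992.3 / 60 s = 116.54 kW

Q_c = 117 kJ/s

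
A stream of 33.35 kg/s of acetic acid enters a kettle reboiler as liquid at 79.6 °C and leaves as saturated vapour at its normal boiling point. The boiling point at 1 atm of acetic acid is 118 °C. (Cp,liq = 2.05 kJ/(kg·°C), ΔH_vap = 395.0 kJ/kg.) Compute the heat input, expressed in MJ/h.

Q = 56900 MJ/h

liquid 79.6→118 °C: 78.72 kJ/kg
vaporisation at 118 °C: 395 kJ/kg
Δh = 78.72 + 395 = 473.72 kJ/kg
Q = ṁ·Δh = 33.35 kg/s × 473.72 kJ/kg = 15799 kJ/s
|Q| = 15799 kW = 56875 MJ/h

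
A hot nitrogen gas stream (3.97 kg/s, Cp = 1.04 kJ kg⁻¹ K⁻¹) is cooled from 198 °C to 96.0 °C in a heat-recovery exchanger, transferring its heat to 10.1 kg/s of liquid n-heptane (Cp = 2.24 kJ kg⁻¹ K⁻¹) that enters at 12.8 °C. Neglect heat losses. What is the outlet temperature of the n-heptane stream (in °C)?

T_c,out = 31.4 °C

Heat released by hot stream: Q = 3.97 × 1.04 × (198 − 96.0) = 421.14 kJ/s
Energy balance on cold side (adiabatic exchanger): Q = ṁ_c·Cp_c·(T_c,out − T_c,in)
T_c,out = 12.8 + 421.14/(10.1 × 2.24) = 31.415 °C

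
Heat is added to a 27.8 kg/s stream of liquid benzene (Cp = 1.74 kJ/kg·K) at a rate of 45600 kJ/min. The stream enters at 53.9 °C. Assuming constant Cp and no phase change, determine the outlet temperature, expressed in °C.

T_out = 69.6 °C

Q = 45600 kJ/min = 760 kJ/s
ΔT = Q/(ṁ·Cp) = 760/(27.8×1.74) = 15.712 K
T_out = 53.9 + 15.712 = 69.612 °C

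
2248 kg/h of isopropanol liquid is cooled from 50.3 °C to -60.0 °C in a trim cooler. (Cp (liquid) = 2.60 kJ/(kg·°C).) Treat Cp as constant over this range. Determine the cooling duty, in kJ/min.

Q = ṁ·Cp·ΔT = 2248 × 2.60 × (-60.0 − 50.3) = -644680 kJ/h
Converting: 644680 / 3600 s = 179.08 kW
Cooling duty = 10745 kJ/min

Q_c = 10700 kJ/min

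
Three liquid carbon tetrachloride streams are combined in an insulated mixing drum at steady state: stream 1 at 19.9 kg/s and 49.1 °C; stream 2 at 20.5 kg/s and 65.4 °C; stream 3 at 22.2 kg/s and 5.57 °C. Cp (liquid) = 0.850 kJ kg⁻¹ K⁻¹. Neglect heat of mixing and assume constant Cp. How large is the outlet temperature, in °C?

No heat crosses the boundary, so H_out = H_in.
Σ ṁᵢCp,ᵢTᵢ = 19.9×0.850×49.1 + 20.5×0.850×65.4 + 22.2×0.850×5.57 = 2075.2
Σ ṁᵢCp,ᵢ = 19.9×0.850 + 20.5×0.850 + 22.2×0.850 = 53.21
T_out = 2075.2 / 53.21 = 39.001 °C

T_out = 39.0 °C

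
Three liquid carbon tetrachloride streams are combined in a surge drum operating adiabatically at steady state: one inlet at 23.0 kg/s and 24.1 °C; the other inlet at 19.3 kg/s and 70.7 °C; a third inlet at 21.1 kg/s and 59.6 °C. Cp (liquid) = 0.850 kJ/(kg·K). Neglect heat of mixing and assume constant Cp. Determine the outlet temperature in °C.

T_out = 50.1 °C

No heat crosses the boundary, so H_out = H_in.
T_out = Σ ṁᵢCp,ᵢTᵢ / Σ ṁᵢCp,ᵢ
      = 2699.9 / 53.89 = 50.1 °C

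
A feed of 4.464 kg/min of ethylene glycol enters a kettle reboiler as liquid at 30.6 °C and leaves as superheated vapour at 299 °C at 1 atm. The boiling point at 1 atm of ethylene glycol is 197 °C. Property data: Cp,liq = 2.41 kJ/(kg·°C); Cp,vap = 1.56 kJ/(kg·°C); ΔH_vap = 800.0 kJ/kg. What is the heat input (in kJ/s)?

Q = 101 kJ/s

liquid 30.6→197 °C: 401.02 kJ/kg
vaporisation at 197 °C: 800 kJ/kg
vapour 197→299 °C: 159.12 kJ/kg
Δh = 401.02 + 800 + 159.12 = 1360.1 kJ/kg
Q = ṁ·Δh = 4.464 kg/min × 1360.1 kJ/kg = 6071.7 kJ/min
|Q| = 101.19 kW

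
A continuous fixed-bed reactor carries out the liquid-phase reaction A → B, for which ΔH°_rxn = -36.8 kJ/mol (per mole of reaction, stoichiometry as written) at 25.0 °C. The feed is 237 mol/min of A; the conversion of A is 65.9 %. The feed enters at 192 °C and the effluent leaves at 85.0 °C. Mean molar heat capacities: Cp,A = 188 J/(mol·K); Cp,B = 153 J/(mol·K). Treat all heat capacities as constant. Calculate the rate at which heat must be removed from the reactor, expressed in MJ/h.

Extent of reaction ξ = 0.659 × 237 = 156.18 mol/min
Reaction term: ξ·ΔH°_rxn = 156.18 × -36.8 = -5747.5 kJ/min
Sensible, feed 192→25 °C: -7440.9 kJ/min
Outlet flows (mol/min): A 80.817, B 156.18
Sensible, products 25→85.0 °C: 2345.4 kJ/min
Q = ΔH = -10843 kJ/min = -180.72 kW
Heat removed = 650.58 MJ/h

Q_out = 651 MJ/h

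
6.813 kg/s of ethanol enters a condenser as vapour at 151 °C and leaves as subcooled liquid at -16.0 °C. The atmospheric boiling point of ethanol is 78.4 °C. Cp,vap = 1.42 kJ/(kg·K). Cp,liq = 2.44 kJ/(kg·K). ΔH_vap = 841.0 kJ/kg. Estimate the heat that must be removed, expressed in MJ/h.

vapour 151→78.4 °C: -103.09 kJ/kg
condensation at 78.4 °C: -841 kJ/kg
liquid 78.4→-16.0 °C: -230.34 kJ/kg
Δh = -103.09 + -841 + -230.34 = -1174.4 kJ/kg
Q = ṁ·Δh = 6.813 kg/s × -1174.4 kJ/kg = -8001.4 kJ/s
|Q| = 8001.4 kW = 28805 MJ/h

Q_c = 28800 MJ/h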